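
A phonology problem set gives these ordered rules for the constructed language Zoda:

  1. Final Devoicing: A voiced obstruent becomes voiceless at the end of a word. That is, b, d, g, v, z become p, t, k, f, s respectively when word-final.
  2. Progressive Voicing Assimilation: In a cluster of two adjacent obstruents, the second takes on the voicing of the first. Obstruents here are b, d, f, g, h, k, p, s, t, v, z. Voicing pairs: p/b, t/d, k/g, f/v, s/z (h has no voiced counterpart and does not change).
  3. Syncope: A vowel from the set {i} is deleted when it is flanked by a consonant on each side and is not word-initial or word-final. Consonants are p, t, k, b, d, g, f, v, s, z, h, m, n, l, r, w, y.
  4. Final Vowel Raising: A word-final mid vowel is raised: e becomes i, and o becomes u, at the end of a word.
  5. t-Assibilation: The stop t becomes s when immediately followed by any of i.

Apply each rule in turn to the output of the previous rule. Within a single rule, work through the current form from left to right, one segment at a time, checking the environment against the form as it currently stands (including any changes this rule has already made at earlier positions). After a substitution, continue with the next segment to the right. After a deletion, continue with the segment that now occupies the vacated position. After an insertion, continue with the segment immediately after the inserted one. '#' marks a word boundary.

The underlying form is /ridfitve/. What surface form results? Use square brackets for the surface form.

1 Final Devoicing: no change — [ridfitve]
2 Progressive Voicing Assimilation: [ridfitve] → [ridvitfe]
3 Syncope: [ridvitfe] → [rdvtfe]
4 Final Vowel Raising: [rdvtfe] → [rdvtfi]
5 t-Assibilation: no change — [rdvtfi]

[rdvtfi]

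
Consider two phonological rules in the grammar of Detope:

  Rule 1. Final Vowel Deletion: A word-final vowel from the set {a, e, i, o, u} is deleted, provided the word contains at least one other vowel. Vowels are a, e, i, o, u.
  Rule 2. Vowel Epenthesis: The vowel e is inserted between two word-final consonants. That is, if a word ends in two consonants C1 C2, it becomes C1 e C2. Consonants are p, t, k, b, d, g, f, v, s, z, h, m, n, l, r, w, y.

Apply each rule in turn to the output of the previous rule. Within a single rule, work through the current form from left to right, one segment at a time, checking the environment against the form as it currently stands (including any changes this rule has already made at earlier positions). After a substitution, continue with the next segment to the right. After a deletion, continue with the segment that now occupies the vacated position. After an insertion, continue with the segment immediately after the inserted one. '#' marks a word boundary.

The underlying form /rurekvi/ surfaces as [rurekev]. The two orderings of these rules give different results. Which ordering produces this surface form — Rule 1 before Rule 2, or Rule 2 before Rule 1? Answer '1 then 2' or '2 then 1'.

Order 1 then 2:
  1 Final Vowel Deletion: [rurekvi] → [rurekv]
  2 Vowel Epenthesis: [rurekv] → [rurekev]
  result: [rurekev]
Order 2 then 1:
  2 Vowel Epenthesis: no change — [rurekvi]
  1 Final Vowel Deletion: [rurekvi] → [rurekv]
  result: [rurekv]

1 then 2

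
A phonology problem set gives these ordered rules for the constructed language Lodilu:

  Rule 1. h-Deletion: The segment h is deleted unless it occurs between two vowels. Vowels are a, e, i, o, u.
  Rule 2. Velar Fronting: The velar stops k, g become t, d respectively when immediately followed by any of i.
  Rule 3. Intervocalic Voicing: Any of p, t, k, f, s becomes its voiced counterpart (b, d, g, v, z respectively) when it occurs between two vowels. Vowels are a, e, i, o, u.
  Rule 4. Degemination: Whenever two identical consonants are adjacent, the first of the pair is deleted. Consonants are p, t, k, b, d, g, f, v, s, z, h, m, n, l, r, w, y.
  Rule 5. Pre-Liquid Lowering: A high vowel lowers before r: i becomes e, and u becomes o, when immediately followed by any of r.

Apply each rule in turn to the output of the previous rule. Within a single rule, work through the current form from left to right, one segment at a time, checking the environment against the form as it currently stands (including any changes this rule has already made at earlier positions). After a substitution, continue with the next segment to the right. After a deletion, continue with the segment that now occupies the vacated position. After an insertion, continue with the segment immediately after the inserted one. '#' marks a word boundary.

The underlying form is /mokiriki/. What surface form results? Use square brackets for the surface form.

Rule 1 h-Deletion: no change — [mokiriki]
Rule 2 Velar Fronting: [mokiriki] → [motiriti]
Rule 3 Intervocalic Voicing: [motiriti] → [modiridi]
Rule 4 Degemination: no change — [modiridi]
Rule 5 Pre-Liquid Lowering: [modiridi] → [moderidi]

[moderidi]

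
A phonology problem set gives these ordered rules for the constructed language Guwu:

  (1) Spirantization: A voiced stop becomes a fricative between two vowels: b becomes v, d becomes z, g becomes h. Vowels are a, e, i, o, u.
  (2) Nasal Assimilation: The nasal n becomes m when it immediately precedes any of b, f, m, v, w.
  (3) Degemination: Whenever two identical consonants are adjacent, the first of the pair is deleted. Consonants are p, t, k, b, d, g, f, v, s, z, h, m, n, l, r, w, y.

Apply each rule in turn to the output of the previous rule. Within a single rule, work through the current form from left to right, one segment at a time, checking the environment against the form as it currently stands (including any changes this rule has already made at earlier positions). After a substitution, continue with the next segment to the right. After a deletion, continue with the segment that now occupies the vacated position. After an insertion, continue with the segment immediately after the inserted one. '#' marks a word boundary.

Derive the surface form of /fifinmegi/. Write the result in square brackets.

(1) Spirantization: [fifinmegi] → [fifinmehi]
(2) Nasal Assimilation: [fifinmehi] → [fifimmehi]
(3) Degemination: [fifimmehi] → [fifimehi]

[fifimehi]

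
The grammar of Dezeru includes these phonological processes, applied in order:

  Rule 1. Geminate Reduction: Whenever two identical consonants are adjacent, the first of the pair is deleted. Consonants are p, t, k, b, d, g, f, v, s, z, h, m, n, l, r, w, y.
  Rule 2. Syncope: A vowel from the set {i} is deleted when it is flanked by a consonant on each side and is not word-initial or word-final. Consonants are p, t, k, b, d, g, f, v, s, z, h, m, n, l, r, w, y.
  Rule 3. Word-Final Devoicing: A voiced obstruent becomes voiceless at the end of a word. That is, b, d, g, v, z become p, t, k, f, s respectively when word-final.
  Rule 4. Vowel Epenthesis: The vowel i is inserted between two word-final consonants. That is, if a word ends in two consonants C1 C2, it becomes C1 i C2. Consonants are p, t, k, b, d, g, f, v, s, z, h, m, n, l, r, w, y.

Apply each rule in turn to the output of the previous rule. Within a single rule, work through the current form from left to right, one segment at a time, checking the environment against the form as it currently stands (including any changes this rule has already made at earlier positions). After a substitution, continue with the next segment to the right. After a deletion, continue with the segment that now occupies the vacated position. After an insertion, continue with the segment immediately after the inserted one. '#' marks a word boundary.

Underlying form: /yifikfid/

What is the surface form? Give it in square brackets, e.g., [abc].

Rule 1 Geminate Reduction: no change — [yifikfid]
Rule 2 Syncope: [yifikfid] → [yfkfd]
Rule 3 Word-Final Devoicing: [yfkfd] → [yfkft]
Rule 4 Vowel Epenthesis: [yfkft] → [yfkfit]

[yfkfit]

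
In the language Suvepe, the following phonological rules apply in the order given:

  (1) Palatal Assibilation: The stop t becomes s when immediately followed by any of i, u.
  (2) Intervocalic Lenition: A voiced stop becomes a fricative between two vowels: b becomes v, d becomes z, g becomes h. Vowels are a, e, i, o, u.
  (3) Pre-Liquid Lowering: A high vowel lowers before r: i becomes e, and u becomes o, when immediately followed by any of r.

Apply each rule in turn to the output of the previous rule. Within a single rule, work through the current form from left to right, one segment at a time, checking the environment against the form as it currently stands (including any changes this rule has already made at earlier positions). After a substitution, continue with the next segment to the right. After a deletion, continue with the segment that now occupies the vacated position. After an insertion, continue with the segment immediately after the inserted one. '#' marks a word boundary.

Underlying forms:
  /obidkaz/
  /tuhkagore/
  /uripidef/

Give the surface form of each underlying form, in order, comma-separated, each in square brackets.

/obidkaz/:
  (1) Palatal Assibilation: no change — [obidkaz]
  (2) Intervocalic Lenition: [obidkaz] → [ovidkaz]
  (3) Pre-Liquid Lowering: no change — [ovidkaz]
/tuhkagore/:
  (1) Palatal Assibilation: [tuhkagore] → [suhkagore]
  (2) Intervocalic Lenition: [suhkagore] → [suhkahore]
  (3) Pre-Liquid Lowering: no change — [suhkahore]
/uripidef/:
  (1) Palatal Assibilation: no change — [uripidef]
  (2) Intervocalic Lenition: [uripidef] → [uripizef]
  (3) Pre-Liquid Lowering: [uripizef] → [oripizef]

[ovidkaz], [suhkahore], [oripizef]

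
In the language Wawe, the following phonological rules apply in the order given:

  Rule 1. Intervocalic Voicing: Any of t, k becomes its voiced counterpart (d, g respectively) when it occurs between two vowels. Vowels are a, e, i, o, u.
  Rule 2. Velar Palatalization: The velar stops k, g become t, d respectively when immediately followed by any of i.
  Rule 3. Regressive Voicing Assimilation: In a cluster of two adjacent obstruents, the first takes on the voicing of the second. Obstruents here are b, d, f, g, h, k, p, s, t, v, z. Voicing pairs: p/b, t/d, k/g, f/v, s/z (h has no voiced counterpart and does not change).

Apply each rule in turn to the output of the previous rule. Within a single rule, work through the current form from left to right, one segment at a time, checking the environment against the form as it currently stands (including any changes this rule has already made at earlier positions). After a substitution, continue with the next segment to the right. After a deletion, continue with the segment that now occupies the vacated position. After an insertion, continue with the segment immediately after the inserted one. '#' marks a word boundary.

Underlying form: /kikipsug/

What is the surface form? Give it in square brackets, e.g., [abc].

[tidipsug]

Rule 1 Intervocalic Voicing: [kikipsug] → [kigipsug]
Rule 2 Velar Palatalization: [kigipsug] → [tidipsug]
Rule 3 Regressive Voicing Assimilation: no change — [tidipsug]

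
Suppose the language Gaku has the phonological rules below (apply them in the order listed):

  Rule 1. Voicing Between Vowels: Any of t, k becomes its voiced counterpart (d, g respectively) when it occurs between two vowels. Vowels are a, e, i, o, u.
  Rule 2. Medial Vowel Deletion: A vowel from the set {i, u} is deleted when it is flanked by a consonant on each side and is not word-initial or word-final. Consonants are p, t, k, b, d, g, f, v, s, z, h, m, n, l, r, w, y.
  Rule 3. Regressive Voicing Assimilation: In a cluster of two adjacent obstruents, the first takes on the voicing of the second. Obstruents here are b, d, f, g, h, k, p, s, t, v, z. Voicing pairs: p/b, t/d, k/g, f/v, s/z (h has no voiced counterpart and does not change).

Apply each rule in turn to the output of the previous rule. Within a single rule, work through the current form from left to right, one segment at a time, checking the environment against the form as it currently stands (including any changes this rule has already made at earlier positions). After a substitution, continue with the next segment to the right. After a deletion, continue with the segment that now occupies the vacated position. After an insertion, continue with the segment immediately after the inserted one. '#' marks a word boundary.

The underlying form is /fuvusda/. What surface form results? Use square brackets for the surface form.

Rule 1 Voicing Between Vowels: no change — [fuvusda]
Rule 2 Medial Vowel Deletion: [fuvusda] → [fvsda]
Rule 3 Regressive Voicing Assimilation: [fvsda] → [vfzda]

[vfzda]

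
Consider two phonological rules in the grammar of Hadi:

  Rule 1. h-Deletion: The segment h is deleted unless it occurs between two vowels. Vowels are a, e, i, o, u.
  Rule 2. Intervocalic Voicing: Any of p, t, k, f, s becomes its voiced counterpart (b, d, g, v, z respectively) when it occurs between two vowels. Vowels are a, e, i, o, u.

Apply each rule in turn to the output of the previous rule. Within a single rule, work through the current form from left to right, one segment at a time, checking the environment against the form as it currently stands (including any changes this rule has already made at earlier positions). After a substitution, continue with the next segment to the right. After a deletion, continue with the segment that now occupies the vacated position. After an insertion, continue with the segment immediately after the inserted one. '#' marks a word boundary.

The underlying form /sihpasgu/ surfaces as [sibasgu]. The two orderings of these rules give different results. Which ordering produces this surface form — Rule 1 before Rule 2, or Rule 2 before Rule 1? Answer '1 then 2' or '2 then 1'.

Order 1 then 2:
  1 h-Deletion: [sihpasgu] → [sipasgu]
  2 Intervocalic Voicing: [sipasgu] → [sibasgu]
  result: [sibasgu]
Order 2 then 1:
  2 Intervocalic Voicing: no change — [sihpasgu]
  1 h-Deletion: [sihpasgu] → [sipasgu]
  result: [sipasgu]

1 then 2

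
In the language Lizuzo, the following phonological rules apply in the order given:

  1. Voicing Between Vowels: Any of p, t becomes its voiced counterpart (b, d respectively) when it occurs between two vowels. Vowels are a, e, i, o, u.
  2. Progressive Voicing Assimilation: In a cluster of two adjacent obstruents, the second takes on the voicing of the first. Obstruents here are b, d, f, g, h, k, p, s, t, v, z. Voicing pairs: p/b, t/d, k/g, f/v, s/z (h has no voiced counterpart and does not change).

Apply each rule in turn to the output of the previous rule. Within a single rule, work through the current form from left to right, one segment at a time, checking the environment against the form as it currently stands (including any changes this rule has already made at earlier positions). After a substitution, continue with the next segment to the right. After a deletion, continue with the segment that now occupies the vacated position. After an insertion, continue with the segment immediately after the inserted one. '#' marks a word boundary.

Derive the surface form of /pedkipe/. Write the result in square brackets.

[pedgibe]

1 Voicing Between Vowels: [pedkipe] → [pedkibe]
2 Progressive Voicing Assimilation: [pedkibe] → [pedgibe]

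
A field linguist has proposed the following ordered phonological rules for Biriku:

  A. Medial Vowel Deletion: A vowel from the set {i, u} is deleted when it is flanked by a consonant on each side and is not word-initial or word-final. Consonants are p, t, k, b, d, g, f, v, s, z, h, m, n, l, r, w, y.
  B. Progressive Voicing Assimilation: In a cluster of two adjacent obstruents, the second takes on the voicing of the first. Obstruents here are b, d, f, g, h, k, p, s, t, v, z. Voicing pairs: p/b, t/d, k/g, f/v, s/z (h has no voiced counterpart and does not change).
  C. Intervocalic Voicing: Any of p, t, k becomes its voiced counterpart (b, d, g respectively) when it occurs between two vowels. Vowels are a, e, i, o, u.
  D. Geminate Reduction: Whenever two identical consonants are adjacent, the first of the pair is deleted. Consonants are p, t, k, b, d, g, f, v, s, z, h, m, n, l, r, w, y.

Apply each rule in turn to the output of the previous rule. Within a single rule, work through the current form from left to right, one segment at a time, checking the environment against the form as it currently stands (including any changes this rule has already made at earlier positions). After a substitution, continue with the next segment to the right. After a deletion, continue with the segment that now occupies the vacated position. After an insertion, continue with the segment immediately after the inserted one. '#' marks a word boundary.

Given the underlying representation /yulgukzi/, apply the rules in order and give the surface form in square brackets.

[ylgzi]

A Medial Vowel Deletion: [yulgukzi] → [ylgkzi]
B Progressive Voicing Assimilation: [ylgkzi] → [ylggzi]
C Intervocalic Voicing: no change — [ylggzi]
D Geminate Reduction: [ylggzi] → [ylgzi]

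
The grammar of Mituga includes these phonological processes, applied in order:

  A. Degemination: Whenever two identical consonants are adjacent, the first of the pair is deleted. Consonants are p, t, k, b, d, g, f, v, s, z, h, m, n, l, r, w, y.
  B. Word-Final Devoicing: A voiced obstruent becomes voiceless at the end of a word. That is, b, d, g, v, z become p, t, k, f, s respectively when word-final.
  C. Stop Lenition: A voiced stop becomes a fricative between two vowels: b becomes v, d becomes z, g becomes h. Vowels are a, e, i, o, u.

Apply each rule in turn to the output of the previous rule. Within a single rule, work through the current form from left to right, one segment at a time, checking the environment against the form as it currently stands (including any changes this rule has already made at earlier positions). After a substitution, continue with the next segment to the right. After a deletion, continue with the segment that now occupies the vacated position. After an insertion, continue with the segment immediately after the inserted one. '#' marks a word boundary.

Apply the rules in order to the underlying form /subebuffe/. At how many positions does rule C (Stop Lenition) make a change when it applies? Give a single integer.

A Degemination: [subebuffe] → [subebufe]
B Word-Final Devoicing: no change — [subebufe]
C Stop Lenition: [subebufe] → [suvevufe]
Rule C changed 2 position(s).

2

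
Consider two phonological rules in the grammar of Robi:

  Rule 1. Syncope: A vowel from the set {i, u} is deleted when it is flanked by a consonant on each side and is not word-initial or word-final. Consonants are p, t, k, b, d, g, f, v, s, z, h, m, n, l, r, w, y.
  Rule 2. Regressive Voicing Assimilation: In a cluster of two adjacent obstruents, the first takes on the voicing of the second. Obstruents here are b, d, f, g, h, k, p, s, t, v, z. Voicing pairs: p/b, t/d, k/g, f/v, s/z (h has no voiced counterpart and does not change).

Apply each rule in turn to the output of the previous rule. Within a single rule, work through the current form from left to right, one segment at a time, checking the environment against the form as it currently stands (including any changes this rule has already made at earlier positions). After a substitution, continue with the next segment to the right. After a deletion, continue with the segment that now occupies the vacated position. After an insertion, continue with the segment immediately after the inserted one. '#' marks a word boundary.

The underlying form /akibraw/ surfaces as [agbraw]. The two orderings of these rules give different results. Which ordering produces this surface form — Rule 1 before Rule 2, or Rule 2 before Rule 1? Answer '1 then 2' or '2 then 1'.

Order 1 then 2:
  1 Syncope: [akibraw] → [akbraw]
  2 Regressive Voicing Assimilation: [akbraw] → [agbraw]
  result: [agbraw]
Order 2 then 1:
  2 Regressive Voicing Assimilation: no change — [akibraw]
  1 Syncope: [akibraw] → [akbraw]
  result: [akbraw]

1 then 2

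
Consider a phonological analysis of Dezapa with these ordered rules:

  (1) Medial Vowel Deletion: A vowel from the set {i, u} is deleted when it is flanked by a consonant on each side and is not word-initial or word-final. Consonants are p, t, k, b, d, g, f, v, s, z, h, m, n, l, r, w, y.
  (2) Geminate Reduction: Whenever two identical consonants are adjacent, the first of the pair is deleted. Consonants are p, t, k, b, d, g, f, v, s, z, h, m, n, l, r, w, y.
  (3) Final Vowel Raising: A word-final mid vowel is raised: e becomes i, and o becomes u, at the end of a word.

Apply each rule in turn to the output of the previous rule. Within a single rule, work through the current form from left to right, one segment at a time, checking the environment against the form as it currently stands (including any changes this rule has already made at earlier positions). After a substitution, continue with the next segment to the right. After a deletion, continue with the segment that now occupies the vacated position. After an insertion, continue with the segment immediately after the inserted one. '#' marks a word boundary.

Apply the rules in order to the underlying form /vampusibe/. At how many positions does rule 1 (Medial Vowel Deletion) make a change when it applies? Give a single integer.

2

(1) Medial Vowel Deletion: [vampusibe] → [vampsbe]
(2) Geminate Reduction: no change — [vampsbe]
(3) Final Vowel Raising: [vampsbe] → [vampsbi]
Rule 1 changed 2 position(s).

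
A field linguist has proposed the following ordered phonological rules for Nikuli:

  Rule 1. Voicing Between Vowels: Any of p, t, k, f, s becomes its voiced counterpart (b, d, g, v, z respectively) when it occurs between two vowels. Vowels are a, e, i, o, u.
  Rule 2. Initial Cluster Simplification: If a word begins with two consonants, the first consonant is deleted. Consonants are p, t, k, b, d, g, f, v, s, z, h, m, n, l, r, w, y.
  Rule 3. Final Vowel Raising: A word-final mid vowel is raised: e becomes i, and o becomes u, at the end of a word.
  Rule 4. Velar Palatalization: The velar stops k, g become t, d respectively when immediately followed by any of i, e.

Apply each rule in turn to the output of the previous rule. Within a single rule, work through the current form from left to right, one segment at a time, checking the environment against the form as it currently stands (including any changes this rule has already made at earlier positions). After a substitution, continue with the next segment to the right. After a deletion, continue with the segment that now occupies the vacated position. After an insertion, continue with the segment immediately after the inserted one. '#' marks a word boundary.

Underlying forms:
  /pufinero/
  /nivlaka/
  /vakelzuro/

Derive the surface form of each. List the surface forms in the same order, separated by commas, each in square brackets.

[puvineru], [nivlaga], [vadelzuru]

/pufinero/:
  Rule 1 Voicing Between Vowels: [pufinero] → [puvinero]
  Rule 2 Initial Cluster Simplification: no change — [puvinero]
  Rule 3 Final Vowel Raising: [puvinero] → [puvineru]
  Rule 4 Velar Palatalization: no change — [puvineru]
/nivlaka/:
  Rule 1 Voicing Between Vowels: [nivlaka] → [nivlaga]
  Rule 2 Initial Cluster Simplification: no change — [nivlaga]
  Rule 3 Final Vowel Raising: no change — [nivlaga]
  Rule 4 Velar Palatalization: no change — [nivlaga]
/vakelzuro/:
  Rule 1 Voicing Between Vowels: [vakelzuro] → [vagelzuro]
  Rule 2 Initial Cluster Simplification: no change — [vagelzuro]
  Rule 3 Final Vowel Raising: [vagelzuro] → [vagelzuru]
  Rule 4 Velar Palatalization: [vagelzuru] → [vadelzuru]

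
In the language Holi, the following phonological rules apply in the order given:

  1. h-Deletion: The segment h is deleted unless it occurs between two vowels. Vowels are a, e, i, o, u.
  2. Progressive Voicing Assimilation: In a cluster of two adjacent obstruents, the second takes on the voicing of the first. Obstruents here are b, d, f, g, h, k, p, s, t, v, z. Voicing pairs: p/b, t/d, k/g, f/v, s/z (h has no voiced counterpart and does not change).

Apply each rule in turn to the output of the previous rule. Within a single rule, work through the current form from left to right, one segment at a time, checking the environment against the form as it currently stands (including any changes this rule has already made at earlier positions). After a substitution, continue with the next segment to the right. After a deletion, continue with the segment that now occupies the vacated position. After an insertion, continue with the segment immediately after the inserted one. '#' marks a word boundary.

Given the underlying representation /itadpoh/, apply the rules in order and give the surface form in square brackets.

[itadbo]

1 h-Deletion: [itadpoh] → [itadpo]
2 Progressive Voicing Assimilation: [itadpo] → [itadbo]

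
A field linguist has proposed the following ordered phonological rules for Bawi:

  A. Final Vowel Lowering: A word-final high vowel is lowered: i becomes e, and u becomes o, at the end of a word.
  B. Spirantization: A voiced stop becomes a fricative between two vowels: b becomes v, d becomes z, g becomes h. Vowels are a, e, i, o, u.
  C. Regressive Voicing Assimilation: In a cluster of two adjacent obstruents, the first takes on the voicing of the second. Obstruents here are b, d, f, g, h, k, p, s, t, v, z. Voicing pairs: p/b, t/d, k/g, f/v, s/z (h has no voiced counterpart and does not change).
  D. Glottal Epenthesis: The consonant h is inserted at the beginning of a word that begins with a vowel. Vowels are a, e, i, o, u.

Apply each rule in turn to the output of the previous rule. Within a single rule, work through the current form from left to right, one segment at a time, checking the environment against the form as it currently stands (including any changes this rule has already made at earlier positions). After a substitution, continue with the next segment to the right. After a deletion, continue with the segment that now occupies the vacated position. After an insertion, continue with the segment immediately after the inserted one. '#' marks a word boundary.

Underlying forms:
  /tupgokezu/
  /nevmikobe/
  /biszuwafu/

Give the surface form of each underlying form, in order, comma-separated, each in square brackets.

/tupgokezu/:
  A Final Vowel Lowering: [tupgokezu] → [tupgokezo]
  B Spirantization: no change — [tupgokezo]
  C Regressive Voicing Assimilation: [tupgokezo] → [tubgokezo]
  D Glottal Epenthesis: no change — [tubgokezo]
/nevmikobe/:
  A Final Vowel Lowering: no change — [nevmikobe]
  B Spirantization: [nevmikobe] → [nevmikove]
  C Regressive Voicing Assimilation: no change — [nevmikove]
  D Glottal Epenthesis: no change — [nevmikove]
/biszuwafu/:
  A Final Vowel Lowering: [biszuwafu] → [biszuwafo]
  B Spirantization: no change — [biszuwafo]
  C Regressive Voicing Assimilation: [biszuwafo] → [bizzuwafo]
  D Glottal Epenthesis: no change — [bizzuwafo]

[tubgokezo], [nevmikove], [bizzuwafo]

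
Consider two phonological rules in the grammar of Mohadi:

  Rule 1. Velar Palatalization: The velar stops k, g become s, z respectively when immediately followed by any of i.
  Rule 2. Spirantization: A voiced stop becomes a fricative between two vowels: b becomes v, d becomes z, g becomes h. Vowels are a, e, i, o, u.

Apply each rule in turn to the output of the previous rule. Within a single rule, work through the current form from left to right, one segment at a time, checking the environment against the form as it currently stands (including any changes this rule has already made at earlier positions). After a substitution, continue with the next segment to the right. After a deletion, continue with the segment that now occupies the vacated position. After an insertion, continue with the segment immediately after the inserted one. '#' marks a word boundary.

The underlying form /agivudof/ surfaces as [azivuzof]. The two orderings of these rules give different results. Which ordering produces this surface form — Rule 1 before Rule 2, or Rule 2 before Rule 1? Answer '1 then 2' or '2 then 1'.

1 then 2

Order 1 then 2:
  1 Velar Palatalization: [agivudof] → [azivudof]
  2 Spirantization: [azivudof] → [azivuzof]
  result: [azivuzof]
Order 2 then 1:
  2 Spirantization: [agivudof] → [ahivuzof]
  1 Velar Palatalization: no change — [ahivuzof]
  result: [ahivuzof]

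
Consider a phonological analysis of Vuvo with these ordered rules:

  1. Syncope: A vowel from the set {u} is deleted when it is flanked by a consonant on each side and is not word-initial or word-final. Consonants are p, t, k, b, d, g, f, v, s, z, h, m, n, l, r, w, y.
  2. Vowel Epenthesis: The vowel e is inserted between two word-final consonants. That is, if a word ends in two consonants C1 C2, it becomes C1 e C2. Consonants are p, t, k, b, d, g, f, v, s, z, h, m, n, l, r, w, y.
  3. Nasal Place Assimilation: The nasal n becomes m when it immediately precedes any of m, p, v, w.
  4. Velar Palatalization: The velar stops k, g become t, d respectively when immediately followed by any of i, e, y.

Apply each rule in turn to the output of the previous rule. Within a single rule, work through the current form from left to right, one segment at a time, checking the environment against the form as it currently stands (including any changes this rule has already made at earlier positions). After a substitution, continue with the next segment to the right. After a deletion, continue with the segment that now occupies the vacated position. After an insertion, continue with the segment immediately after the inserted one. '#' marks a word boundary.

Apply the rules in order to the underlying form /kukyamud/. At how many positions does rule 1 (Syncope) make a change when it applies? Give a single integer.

2

1 Syncope: [kukyamud] → [kkyamd]
2 Vowel Epenthesis: [kkyamd] → [kkyamed]
3 Nasal Place Assimilation: no change — [kkyamed]
4 Velar Palatalization: [kkyamed] → [ktyamed]
Rule 1 changed 2 position(s).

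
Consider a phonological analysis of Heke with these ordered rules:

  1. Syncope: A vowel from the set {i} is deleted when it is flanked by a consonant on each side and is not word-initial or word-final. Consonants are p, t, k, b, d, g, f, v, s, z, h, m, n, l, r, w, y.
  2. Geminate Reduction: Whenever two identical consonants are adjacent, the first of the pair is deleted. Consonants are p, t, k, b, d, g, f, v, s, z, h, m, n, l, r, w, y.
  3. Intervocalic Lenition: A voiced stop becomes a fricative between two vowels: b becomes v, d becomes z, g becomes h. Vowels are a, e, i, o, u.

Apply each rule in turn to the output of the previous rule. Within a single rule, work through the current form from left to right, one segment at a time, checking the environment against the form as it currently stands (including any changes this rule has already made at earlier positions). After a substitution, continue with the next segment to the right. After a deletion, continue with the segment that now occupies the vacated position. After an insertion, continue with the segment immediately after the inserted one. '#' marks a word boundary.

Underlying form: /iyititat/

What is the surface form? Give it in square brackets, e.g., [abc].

1 Syncope: [iyititat] → [iyttat]
2 Geminate Reduction: [iyttat] → [iytat]
3 Intervocalic Lenition: no change — [iytat]

[iytat]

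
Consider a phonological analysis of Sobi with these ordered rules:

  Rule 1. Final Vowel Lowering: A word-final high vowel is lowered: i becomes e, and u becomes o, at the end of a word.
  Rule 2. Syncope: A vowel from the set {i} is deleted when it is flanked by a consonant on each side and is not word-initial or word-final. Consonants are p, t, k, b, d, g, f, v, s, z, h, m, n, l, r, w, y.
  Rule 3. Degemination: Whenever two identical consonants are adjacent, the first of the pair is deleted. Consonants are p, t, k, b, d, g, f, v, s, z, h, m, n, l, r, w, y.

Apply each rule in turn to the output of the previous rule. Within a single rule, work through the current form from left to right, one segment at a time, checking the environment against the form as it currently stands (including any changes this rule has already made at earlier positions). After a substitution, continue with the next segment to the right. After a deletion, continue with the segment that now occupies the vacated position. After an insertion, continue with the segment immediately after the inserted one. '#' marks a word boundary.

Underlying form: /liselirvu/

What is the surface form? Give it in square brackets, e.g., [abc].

[lselrvo]

Rule 1 Final Vowel Lowering: [liselirvu] → [liselirvo]
Rule 2 Syncope: [liselirvo] → [lselrvo]
Rule 3 Degemination: no change — [lselrvo]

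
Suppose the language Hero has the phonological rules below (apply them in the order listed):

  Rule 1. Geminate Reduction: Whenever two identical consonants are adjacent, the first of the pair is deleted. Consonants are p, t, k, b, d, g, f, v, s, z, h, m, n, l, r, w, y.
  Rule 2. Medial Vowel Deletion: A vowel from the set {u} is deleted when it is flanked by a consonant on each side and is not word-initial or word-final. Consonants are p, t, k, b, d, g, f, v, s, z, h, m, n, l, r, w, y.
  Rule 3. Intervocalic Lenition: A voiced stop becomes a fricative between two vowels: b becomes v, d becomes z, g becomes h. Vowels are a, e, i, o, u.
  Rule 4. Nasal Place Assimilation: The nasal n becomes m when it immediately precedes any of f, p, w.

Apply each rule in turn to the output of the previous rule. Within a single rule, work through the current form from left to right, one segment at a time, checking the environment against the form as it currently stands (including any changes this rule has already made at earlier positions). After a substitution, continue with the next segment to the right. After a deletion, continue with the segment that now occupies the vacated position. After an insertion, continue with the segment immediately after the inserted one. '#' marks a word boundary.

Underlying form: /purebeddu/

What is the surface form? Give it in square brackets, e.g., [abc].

[prevezu]

Rule 1 Geminate Reduction: [purebeddu] → [purebedu]
Rule 2 Medial Vowel Deletion: [purebedu] → [prebedu]
Rule 3 Intervocalic Lenition: [prebedu] → [prevezu]
Rule 4 Nasal Place Assimilation: no change — [prevezu]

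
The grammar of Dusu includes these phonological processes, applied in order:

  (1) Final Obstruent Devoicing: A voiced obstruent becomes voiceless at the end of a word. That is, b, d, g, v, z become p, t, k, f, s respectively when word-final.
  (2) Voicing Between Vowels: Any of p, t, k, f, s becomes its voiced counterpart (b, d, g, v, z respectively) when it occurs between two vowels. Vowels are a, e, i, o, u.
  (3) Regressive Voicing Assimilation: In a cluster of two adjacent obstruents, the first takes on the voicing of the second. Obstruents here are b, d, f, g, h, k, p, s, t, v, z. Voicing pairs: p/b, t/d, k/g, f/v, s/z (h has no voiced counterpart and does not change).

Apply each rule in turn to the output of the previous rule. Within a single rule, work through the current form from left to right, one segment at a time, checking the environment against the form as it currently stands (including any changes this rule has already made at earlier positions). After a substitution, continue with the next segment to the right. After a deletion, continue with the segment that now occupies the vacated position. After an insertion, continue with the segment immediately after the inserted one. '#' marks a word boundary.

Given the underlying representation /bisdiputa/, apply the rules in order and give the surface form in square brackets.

[bizdibuda]

(1) Final Obstruent Devoicing: no change — [bisdiputa]
(2) Voicing Between Vowels: [bisdiputa] → [bisdibuda]
(3) Regressive Voicing Assimilation: [bisdibuda] → [bizdibuda]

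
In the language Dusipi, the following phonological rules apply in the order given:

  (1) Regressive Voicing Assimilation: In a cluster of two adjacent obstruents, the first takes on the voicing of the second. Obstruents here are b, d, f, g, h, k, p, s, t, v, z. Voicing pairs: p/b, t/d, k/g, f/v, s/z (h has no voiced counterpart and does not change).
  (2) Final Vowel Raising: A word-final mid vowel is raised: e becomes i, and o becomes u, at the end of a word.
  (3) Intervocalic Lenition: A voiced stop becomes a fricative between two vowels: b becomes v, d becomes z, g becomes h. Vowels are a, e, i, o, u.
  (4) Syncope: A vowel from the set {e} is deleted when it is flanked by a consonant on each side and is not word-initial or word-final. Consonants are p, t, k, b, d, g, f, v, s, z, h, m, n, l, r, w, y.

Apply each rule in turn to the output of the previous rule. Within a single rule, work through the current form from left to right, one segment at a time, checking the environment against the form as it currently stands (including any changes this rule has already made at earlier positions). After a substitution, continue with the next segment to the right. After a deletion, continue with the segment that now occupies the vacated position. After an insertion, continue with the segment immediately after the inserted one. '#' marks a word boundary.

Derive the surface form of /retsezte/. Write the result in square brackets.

[rtssti]

(1) Regressive Voicing Assimilation: [retsezte] → [retseste]
(2) Final Vowel Raising: [retseste] → [retsesti]
(3) Intervocalic Lenition: no change — [retsesti]
(4) Syncope: [retsesti] → [rtssti]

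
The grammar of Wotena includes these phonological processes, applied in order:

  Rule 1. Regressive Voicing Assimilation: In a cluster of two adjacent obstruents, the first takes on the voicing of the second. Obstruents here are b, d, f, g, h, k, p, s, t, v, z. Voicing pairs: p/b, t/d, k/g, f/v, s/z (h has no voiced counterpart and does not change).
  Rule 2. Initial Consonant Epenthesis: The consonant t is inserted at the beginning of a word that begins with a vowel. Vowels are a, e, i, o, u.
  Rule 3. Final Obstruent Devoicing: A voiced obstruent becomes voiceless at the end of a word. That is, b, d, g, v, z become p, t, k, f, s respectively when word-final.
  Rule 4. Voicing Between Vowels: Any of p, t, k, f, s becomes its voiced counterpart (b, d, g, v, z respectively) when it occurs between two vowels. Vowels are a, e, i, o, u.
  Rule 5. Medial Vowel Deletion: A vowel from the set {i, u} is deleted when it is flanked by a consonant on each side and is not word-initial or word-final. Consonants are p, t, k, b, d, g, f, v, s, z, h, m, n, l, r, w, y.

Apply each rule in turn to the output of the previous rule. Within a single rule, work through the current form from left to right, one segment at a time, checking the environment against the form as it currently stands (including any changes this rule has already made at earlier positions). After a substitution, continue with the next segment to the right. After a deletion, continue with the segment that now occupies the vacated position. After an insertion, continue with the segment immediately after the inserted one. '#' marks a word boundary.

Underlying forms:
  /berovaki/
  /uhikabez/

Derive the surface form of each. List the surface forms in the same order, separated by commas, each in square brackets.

[berovagi], [thgabes]

/berovaki/:
  Rule 1 Regressive Voicing Assimilation: no change — [berovaki]
  Rule 2 Initial Consonant Epenthesis: no change — [berovaki]
  Rule 3 Final Obstruent Devoicing: no change — [berovaki]
  Rule 4 Voicing Between Vowels: [berovaki] → [berovagi]
  Rule 5 Medial Vowel Deletion: no change — [berovagi]
/uhikabez/:
  Rule 1 Regressive Voicing Assimilation: no change — [uhikabez]
  Rule 2 Initial Consonant Epenthesis: [uhikabez] → [tuhikabez]
  Rule 3 Final Obstruent Devoicing: [tuhikabez] → [tuhikabes]
  Rule 4 Voicing Between Vowels: [tuhikabes] → [tuhigabes]
  Rule 5 Medial Vowel Deletion: [tuhigabes] → [thgabes]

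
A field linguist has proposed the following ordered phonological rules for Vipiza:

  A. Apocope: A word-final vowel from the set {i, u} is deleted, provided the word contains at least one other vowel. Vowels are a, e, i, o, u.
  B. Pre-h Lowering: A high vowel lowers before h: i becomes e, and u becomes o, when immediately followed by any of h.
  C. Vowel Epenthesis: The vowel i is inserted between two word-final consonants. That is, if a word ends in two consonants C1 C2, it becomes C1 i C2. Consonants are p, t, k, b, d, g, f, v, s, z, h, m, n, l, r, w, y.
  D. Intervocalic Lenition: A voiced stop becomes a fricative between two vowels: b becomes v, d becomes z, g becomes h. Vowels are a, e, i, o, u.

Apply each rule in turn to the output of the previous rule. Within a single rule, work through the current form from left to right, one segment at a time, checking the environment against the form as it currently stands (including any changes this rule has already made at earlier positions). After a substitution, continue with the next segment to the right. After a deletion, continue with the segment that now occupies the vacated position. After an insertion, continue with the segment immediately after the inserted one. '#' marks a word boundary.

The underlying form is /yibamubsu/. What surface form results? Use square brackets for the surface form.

[yivamuvis]

A Apocope: [yibamubsu] → [yibamubs]
B Pre-h Lowering: no change — [yibamubs]
C Vowel Epenthesis: [yibamubs] → [yibamubis]
D Intervocalic Lenition: [yibamubis] → [yivamuvis]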